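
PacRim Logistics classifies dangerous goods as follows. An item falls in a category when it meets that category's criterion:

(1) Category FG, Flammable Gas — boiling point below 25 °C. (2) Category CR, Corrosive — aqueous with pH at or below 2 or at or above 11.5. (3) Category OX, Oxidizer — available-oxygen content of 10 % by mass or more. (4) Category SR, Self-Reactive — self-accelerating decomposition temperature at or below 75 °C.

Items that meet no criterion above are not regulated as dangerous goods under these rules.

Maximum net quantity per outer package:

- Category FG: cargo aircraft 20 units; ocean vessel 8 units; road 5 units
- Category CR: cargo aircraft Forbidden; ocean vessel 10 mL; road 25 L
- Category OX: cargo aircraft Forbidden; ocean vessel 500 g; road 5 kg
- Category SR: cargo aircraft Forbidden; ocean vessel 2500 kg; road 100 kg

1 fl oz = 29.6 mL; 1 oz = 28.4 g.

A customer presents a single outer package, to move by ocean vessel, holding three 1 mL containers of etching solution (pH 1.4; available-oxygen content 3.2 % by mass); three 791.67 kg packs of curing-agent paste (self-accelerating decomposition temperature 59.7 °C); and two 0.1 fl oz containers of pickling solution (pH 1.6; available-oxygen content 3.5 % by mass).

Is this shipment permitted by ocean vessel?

Yes

pH 1.4 meets the Category CR criterion (Corrosive), so the etching solution is Category CR.
Curing-agent paste: self-accelerating decomposition temperature 59.7 °C ≤ 75 °C → Category SR (Self-Reactive).
With pH 1.6 (≤ 2), the pickling solution falls in Category CR.
Category CR net quantity: (three 1 mL containers = 3 mL) + (two 0.1 fl oz containers = 5.92 mL) = 8.92 mL.
That is within the Category CR ocean vessel limit of 10 mL.
Category SR quantity: three 791.67 kg packs = 2375.01 kg.
2375.01 kg ≤ 2500 kg (ocean vessel limit, Category SR) — within limit.
Every hazard category is within its ocean vessel limit and no segregation rule is violated.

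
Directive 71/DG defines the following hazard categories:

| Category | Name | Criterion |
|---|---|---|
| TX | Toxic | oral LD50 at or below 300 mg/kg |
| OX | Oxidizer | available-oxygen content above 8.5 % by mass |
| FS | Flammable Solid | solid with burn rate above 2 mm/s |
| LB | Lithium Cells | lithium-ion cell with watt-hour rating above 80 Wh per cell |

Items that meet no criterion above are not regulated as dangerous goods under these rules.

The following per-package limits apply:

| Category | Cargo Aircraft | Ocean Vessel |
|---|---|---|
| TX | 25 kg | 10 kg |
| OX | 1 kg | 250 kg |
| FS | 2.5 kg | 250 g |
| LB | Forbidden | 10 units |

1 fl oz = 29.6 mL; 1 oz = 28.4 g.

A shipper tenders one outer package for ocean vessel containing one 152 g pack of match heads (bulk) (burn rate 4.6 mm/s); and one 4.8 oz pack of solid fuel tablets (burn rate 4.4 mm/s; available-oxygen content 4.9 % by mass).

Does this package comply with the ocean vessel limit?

With burn rate 4.6 mm/s (> 2 mm/s), the match heads (bulk) fall in Category FS.
The solid fuel tablets have burn rate 4.4 mm/s, which is > 2 mm/s, so they are Category FS (Flammable Solid).
Category FS net quantity: 152 g + (one 4.8 oz pack = 136.32 g) = 288.32 g.
288.32 g exceeds the ocean vessel limit of 250 g for Category FS.

No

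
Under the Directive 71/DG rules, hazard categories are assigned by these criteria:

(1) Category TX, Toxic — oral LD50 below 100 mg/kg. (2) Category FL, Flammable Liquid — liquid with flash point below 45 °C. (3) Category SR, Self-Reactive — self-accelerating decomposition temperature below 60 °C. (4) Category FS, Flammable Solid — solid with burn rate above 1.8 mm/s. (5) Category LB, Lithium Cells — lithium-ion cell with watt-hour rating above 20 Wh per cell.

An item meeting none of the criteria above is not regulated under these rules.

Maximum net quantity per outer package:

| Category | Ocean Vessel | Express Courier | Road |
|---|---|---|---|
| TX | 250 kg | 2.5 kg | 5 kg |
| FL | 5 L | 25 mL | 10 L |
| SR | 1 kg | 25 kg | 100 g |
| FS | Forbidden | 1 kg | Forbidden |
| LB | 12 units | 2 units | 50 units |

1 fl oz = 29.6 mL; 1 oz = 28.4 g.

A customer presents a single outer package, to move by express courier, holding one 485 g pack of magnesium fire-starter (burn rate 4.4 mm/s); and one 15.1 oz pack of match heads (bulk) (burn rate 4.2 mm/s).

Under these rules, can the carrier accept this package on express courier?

Yes

Burn rate 4.4 mm/s meets the Category FS criterion (Flammable Solid), so the magnesium fire-starter is Category FS.
Match heads (bulk): burn rate 4.2 mm/s > 1.8 mm/s → Category FS (Flammable Solid).
Category FS net quantity: 485 g + (one 15.1 oz pack = 428.84 g) = 913.84 g.
913.84 g ≤ 1 kg (express courier limit, Category FS) — within limit.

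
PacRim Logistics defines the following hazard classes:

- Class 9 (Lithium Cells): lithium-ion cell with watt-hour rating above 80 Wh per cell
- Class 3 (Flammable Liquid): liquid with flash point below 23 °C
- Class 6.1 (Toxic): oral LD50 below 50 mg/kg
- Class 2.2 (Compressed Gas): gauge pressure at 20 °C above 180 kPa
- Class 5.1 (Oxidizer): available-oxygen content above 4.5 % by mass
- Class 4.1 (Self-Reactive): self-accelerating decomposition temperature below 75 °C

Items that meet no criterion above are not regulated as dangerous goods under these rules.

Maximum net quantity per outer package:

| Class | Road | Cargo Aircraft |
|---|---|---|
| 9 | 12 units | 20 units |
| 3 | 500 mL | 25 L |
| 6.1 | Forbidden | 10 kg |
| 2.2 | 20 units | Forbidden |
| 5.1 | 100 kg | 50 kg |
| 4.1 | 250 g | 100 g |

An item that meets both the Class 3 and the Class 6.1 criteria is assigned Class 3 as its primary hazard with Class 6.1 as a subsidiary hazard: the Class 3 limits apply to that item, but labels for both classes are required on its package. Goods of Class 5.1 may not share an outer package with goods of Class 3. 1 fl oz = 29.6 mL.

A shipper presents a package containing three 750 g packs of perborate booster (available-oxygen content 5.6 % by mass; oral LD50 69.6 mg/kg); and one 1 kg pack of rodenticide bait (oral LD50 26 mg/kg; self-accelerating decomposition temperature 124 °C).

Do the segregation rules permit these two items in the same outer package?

Yes

The perborate booster has available-oxygen content 5.6 % by mass, which is > 4.5 % by mass, so it is Class 5.1 (Oxidizer).
Oral LD50 26 mg/kg meets the Class 6.1 criterion (Toxic), so the rodenticide bait is Class 6.1.
No segregation rule bars Class 5.1 with Class 6.1.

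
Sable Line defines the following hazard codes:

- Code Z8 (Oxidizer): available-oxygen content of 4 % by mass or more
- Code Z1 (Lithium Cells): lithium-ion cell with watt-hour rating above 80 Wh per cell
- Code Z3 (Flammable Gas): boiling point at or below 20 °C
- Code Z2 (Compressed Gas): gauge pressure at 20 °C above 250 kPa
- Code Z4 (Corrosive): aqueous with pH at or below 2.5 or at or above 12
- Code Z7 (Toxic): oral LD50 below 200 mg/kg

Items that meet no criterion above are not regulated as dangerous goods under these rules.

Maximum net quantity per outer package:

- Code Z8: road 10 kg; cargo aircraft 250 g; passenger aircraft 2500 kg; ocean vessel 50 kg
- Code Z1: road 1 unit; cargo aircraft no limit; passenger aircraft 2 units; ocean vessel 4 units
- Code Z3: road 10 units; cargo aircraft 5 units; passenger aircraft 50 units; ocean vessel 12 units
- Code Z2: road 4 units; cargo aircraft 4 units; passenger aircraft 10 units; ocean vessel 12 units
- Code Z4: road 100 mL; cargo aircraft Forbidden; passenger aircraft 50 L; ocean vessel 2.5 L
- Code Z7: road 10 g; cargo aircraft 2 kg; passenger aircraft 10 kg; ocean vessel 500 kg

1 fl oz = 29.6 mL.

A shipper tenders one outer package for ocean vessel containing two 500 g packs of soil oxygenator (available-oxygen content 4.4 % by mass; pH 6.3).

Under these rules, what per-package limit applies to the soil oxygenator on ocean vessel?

Soil oxygenator: available-oxygen content 4.4 % by mass ≥ 4 % by mass → Code Z8 (Oxidizer).
The ocean vessel limit for Code Z8 is 50 kg.

50 kg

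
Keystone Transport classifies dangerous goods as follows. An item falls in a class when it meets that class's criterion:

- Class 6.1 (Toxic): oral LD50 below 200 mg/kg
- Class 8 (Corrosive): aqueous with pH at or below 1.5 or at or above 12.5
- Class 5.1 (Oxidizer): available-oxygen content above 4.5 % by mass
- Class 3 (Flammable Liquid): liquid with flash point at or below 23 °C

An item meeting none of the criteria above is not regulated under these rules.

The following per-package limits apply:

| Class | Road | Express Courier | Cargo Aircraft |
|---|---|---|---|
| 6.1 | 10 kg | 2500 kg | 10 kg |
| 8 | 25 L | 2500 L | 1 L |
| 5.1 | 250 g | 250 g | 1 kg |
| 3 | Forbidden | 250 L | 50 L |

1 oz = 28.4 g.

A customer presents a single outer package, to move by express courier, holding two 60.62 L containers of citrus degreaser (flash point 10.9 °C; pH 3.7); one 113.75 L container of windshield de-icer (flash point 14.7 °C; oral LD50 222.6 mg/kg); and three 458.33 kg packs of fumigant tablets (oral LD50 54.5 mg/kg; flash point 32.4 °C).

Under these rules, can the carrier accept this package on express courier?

Yes

Citrus degreaser: flash point 10.9 °C ≤ 23 °C → Class 3 (Flammable Liquid).
Windshield de-icer: flash point 14.7 °C ≤ 23 °C → Class 3 (Flammable Liquid).
The fumigant tablets have oral LD50 54.5 mg/kg, which is < 200 mg/kg, so they are Class 6.1 (Toxic).
Total Class 3: (two 60.62 L containers = 121.24 L) + 113.75 L = 234.99 L.
234.99 L ≤ 250 L (express courier limit, Class 3) — within limit.
Class 6.1 quantity: three 458.33 kg packs = 1374.99 kg.
1374.99 kg is within the express courier limit of 2500 kg for Class 6.1.
Every hazard class is within its express courier limit and no segregation rule is violated.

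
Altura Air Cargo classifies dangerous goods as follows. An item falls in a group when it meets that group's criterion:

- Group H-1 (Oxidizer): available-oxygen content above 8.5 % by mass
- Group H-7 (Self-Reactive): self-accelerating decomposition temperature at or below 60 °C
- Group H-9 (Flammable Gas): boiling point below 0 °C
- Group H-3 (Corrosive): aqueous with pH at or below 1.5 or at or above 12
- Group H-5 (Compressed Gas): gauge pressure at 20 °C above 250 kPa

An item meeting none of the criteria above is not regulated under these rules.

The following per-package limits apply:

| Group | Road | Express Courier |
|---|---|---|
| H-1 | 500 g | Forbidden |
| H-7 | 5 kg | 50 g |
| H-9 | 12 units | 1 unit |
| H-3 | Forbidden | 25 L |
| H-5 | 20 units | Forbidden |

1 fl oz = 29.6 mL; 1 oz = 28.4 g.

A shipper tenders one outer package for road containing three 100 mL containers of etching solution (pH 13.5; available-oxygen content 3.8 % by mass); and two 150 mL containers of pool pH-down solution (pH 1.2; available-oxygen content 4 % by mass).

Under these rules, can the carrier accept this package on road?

pH 13.5 meets the Group H-3 criterion (Corrosive), so the etching solution is Group H-3.
With pH 1.2 (≤ 1.5), the pool pH-down solution falls in Group H-3.
Group H-3 net quantity: (three 100 mL containers = 300 mL) + (two 150 mL containers = 300 mL) = 600 mL.
By road, Group H-3 is Forbidden regardless of quantity.

No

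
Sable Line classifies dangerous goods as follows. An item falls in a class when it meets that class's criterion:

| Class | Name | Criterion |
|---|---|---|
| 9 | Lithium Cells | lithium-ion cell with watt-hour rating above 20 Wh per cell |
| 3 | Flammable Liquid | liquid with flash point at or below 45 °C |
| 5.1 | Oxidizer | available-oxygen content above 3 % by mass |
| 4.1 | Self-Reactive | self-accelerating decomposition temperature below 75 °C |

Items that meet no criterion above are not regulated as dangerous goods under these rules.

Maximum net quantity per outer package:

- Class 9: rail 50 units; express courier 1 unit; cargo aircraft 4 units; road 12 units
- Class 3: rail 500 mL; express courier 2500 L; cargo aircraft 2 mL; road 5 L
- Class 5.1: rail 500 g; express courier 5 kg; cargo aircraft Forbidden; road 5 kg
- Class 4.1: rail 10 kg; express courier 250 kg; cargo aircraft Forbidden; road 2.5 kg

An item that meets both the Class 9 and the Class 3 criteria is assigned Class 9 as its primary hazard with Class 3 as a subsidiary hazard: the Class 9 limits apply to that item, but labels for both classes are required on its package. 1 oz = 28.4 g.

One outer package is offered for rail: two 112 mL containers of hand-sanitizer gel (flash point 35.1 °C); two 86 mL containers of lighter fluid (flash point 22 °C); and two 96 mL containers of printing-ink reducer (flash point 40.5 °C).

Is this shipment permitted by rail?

No

Hand-sanitizer gel: flash point 35.1 °C ≤ 45 °C → Class 3 (Flammable Liquid).
With flash point 22 °C (≤ 45 °C), the lighter fluid falls in Class 3.
Printing-ink reducer: flash point 40.5 °C ≤ 45 °C → Class 3 (Flammable Liquid).
Class 3 net quantity: (two 112 mL containers = 224 mL) + (two 86 mL containers = 172 mL) + (two 96 mL containers = 192 mL) = 588 mL.
588 mL exceeds the rail limit of 500 mL for Class 3.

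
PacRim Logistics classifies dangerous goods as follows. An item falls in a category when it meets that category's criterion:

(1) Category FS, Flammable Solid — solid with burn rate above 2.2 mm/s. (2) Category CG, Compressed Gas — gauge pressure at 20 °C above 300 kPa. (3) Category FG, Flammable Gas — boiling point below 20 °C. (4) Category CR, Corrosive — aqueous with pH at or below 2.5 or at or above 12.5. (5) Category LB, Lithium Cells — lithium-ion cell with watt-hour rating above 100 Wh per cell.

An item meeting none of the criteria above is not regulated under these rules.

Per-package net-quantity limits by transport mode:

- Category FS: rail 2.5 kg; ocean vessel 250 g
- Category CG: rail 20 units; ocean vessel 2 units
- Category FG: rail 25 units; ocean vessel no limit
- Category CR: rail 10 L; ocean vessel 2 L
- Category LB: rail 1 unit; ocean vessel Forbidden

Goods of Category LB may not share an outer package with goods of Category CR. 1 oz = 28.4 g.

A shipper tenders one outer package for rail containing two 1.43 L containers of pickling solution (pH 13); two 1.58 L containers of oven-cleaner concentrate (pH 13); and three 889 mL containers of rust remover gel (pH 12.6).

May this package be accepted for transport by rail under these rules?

Pickling solution: pH 13 ≥ 12.5 → Category CR (Corrosive).
With pH 13 (≥ 12.5), the oven-cleaner concentrate falls in Category CR.
pH 12.6 meets the Category CR criterion (Corrosive), so the rust remover gel is Category CR.
Category CR net quantity: (two 1.43 L containers = 2.86 L) + (two 1.58 L containers = 3.16 L) + (three 889 mL containers = 2.667 L) = 8.687 L.
That is within the Category CR rail limit of 10 L.

Yes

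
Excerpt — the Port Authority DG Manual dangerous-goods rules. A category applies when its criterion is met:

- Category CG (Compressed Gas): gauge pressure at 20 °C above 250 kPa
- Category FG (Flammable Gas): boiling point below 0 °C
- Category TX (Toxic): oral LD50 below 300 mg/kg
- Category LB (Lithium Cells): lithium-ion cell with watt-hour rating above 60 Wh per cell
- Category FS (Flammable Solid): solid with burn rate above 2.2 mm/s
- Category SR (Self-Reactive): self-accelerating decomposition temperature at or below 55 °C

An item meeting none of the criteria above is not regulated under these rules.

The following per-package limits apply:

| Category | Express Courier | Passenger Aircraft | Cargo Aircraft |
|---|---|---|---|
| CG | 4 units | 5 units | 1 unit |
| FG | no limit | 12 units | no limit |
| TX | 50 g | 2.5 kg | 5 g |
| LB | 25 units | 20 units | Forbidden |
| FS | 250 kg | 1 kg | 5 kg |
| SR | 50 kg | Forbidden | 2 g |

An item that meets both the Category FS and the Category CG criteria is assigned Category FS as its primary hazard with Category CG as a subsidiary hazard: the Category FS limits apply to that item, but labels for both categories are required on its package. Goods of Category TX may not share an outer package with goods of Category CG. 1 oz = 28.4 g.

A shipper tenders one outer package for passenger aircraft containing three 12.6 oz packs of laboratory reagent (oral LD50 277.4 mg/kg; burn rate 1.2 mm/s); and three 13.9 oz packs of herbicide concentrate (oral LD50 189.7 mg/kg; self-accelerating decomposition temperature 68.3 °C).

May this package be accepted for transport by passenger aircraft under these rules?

Yes

The laboratory reagent has oral LD50 277.4 mg/kg, which is < 300 mg/kg, so it is Category TX (Toxic).
Herbicide concentrate: oral LD50 189.7 mg/kg < 300 mg/kg → Category TX (Toxic).
Category TX net quantity: (three 12.6 oz packs = 1073.52 g) + (three 13.9 oz packs = 1184.28 g) = 2257.8 g.
That is within the Category TX passenger aircraft limit of 2.5 kg.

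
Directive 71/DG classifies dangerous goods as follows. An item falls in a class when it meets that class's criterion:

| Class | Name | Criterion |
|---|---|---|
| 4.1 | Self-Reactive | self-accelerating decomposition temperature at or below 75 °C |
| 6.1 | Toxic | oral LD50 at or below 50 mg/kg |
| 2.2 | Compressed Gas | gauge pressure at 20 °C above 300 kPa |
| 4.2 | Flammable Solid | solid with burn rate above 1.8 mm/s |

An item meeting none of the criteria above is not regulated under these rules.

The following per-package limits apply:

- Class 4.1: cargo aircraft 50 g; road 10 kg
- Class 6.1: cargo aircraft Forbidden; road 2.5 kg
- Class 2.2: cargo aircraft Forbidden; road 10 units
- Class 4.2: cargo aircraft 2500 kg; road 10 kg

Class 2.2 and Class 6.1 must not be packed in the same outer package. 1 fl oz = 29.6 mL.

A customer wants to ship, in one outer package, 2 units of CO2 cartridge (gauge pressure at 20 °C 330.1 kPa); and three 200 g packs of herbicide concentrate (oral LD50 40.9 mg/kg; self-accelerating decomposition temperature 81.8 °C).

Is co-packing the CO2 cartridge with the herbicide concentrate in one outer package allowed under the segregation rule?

No

CO2 cartridge: gauge pressure at 20 °C 330.1 kPa > 300 kPa → Class 2.2 (Compressed Gas).
The herbicide concentrate has oral LD50 40.9 mg/kg, which is ≤ 50 mg/kg, so it is Class 6.1 (Toxic).
Class 2.2 and Class 6.1 may not share an outer package.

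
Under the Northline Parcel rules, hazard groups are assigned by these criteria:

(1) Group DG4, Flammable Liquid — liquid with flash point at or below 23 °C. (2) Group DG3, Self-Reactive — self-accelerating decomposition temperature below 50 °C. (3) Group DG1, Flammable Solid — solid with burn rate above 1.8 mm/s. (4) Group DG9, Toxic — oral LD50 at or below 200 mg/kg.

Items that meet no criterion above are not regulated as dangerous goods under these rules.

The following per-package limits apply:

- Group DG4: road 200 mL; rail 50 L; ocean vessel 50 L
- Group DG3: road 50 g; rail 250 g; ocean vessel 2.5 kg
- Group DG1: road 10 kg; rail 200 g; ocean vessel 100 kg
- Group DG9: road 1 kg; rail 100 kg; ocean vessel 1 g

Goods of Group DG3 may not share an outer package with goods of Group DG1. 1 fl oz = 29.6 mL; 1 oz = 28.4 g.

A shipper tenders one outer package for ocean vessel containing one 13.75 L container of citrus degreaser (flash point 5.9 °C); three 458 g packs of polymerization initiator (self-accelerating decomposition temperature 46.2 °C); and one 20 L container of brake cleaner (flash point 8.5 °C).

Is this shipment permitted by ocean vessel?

Flash point 5.9 °C meets the Group DG4 criterion (Flammable Liquid), so the citrus degreaser is Group DG4.
Polymerization initiator: self-accelerating decomposition temperature 46.2 °C < 50 °C → Group DG3 (Self-Reactive).
The brake cleaner has flash point 8.5 °C, which is ≤ 23 °C, so it is Group DG4 (Flammable Liquid).
Group DG4 net quantity: 13.75 L + 20 L = 33.75 L.
33.75 L is within the ocean vessel limit of 50 L for Group DG4.
Group DG3 quantity: three 458 g packs = 1.374 kg.
1.374 kg is within the ocean vessel limit of 2.5 kg for Group DG3.
The segregation rule (Group DG3 with Group DG1) does not apply to Group DG4 with Group DG3.
Every hazard group is within its ocean vessel limit and no segregation rule is violated.

Yes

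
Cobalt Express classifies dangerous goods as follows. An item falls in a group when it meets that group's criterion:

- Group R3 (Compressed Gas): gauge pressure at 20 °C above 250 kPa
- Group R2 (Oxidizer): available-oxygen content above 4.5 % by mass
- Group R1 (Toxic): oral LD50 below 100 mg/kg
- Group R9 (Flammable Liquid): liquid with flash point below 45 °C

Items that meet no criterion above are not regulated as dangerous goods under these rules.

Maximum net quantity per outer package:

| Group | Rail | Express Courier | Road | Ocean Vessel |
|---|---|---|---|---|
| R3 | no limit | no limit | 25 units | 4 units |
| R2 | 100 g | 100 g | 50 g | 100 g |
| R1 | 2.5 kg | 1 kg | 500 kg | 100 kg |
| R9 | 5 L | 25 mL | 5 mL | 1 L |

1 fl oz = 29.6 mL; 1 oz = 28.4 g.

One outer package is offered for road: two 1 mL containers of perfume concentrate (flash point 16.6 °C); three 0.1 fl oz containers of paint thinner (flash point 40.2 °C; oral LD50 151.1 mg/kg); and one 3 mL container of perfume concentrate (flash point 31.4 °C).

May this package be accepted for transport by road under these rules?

With flash point 16.6 °C (< 45 °C), the perfume concentrate falls in Group R9.
Paint thinner: flash point 40.2 °C < 45 °C → Group R9 (Flammable Liquid).
The perfume concentrate has flash point 31.4 °C, which is < 45 °C, so it is Group R9 (Flammable Liquid).
Group R9 net quantity: (two 1 mL containers = 2 mL) + (three 0.1 fl oz containers = 8.88 mL) + 3 mL = 13.88 mL.
13.88 mL exceeds the road limit of 5 mL for Group R9.

No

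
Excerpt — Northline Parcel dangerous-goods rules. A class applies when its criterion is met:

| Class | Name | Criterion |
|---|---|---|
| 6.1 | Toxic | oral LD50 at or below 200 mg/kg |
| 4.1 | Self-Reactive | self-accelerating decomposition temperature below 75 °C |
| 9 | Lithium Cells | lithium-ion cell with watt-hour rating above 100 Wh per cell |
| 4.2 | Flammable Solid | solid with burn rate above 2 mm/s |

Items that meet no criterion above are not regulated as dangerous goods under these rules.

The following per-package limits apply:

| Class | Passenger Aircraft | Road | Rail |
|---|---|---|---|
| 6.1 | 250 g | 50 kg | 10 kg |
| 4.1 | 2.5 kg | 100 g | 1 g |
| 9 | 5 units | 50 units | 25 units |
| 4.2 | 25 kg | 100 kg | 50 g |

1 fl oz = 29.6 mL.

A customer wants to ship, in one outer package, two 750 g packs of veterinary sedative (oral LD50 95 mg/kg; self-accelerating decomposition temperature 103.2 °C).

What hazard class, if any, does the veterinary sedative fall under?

Class 6.1

The veterinary sedative has oral LD50 95 mg/kg, which is ≤ 200 mg/kg, so it is Class 6.1 (Toxic).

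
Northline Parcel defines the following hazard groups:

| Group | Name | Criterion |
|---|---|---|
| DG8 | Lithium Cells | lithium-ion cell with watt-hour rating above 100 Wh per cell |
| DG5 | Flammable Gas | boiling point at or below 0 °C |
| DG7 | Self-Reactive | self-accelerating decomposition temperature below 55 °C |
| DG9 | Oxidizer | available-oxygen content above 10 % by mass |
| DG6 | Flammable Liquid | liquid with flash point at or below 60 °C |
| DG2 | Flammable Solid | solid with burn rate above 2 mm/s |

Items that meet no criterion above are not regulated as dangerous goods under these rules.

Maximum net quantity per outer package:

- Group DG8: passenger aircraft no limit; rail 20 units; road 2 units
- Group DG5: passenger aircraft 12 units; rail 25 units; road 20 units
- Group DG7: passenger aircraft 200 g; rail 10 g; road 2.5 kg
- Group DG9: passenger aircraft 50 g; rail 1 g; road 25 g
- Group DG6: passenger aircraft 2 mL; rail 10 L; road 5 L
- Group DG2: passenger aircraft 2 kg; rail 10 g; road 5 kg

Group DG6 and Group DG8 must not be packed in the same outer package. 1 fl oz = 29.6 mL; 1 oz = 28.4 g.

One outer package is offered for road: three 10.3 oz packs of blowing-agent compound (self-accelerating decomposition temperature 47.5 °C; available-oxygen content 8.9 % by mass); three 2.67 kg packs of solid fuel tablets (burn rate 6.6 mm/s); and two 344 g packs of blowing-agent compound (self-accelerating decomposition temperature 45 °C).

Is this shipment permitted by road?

No

Blowing-agent compound: self-accelerating decomposition temperature 47.5 °C < 55 °C → Group DG7 (Self-Reactive).
With burn rate 6.6 mm/s (> 2 mm/s), the solid fuel tablets fall in Group DG2.
Blowing-agent compound: self-accelerating decomposition temperature 45 °C < 55 °C → Group DG7 (Self-Reactive).
Total Group DG7: (three 10.3 oz packs = 877.56 g) + (two 344 g packs = 688 g) = 1565.56 g.
That is within the Group DG7 road limit of 2.5 kg.
Group DG2 quantity: three 2.67 kg packs = 8.01 kg.
That exceeds the Group DG2 road limit of 5 kg.
The segregation rule (Group DG6 with Group DG8) does not apply to Group DG7 with Group DG2.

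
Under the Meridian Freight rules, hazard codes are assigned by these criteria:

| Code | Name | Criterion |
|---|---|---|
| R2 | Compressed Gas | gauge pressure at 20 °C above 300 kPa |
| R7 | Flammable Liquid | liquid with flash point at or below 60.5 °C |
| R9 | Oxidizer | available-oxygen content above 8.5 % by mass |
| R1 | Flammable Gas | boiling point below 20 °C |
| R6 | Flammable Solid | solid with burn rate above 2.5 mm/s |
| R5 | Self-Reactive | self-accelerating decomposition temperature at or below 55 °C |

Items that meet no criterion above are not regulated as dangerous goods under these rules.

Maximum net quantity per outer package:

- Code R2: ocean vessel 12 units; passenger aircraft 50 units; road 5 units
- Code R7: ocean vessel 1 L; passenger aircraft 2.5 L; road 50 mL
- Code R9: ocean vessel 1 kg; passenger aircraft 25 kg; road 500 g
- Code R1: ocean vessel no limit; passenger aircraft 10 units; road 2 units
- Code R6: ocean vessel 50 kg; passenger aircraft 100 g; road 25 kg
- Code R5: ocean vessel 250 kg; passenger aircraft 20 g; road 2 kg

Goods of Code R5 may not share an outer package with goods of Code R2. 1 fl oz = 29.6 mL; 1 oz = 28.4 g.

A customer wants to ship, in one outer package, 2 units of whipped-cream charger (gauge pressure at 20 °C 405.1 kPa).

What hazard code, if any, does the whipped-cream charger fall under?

Code R2

The whipped-cream charger has gauge pressure at 20 °C 405.1 kPa, which is > 300 kPa, so it is Code R2 (Compressed Gas).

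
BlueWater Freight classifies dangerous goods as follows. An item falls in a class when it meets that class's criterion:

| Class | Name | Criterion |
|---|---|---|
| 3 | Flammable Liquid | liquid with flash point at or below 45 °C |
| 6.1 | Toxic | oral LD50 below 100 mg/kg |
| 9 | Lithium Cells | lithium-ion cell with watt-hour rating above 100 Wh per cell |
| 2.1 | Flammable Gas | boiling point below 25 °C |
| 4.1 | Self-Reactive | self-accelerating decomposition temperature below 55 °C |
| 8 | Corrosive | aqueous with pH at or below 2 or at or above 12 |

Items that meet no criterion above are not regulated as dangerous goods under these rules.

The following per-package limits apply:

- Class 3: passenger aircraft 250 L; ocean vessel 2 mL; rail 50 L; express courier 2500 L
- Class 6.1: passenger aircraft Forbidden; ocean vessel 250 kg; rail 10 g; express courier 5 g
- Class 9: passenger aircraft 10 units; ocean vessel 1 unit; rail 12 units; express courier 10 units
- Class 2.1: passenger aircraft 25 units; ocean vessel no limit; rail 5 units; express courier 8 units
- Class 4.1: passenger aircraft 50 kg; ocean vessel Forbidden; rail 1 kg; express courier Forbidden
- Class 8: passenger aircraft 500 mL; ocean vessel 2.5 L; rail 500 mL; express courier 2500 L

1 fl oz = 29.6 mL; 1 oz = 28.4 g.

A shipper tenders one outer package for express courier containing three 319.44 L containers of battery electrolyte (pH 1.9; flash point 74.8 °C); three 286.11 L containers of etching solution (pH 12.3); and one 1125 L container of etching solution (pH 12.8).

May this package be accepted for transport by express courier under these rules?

No

The battery electrolyte has pH 1.9, which is ≤ 2, so it is Class 8 (Corrosive).
Etching solution: pH 12.3 ≥ 12 → Class 8 (Corrosive).
pH 12.8 meets the Class 8 criterion (Corrosive), so the etching solution is Class 8.
Class 8 net quantity: (three 319.44 L containers = 958.32 L) + (three 286.11 L containers = 858.33 L) + 1125 L = 2941.65 L.
That exceeds the Class 8 express courier limit of 2500 L.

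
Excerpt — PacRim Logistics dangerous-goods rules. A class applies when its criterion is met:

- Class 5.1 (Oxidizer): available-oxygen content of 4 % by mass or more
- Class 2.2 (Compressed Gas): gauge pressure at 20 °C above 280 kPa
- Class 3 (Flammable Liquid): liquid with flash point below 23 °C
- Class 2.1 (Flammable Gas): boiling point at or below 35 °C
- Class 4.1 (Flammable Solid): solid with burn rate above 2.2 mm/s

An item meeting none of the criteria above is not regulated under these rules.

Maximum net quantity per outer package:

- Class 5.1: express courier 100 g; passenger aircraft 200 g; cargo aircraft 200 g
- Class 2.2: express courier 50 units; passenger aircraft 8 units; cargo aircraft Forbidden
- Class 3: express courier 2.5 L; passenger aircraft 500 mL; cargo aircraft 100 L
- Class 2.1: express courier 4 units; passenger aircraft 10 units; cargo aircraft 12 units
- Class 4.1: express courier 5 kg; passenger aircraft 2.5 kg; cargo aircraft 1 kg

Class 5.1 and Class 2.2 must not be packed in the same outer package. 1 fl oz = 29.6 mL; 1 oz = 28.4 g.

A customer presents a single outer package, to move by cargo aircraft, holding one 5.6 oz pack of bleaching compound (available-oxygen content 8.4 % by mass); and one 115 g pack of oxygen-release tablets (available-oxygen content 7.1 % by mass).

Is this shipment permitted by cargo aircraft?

The bleaching compound has available-oxygen content 8.4 % by mass, which is ≥ 4 % by mass, so it is Class 5.1 (Oxidizer).
Oxygen-release tablets: available-oxygen content 7.1 % by mass ≥ 4 % by mass → Class 5.1 (Oxidizer).
Class 5.1 net quantity: (one 5.6 oz pack = 159.04 g) + 115 g = 274.04 g.
274.04 g exceeds the cargo aircraft limit of 200 g for Class 5.1.

No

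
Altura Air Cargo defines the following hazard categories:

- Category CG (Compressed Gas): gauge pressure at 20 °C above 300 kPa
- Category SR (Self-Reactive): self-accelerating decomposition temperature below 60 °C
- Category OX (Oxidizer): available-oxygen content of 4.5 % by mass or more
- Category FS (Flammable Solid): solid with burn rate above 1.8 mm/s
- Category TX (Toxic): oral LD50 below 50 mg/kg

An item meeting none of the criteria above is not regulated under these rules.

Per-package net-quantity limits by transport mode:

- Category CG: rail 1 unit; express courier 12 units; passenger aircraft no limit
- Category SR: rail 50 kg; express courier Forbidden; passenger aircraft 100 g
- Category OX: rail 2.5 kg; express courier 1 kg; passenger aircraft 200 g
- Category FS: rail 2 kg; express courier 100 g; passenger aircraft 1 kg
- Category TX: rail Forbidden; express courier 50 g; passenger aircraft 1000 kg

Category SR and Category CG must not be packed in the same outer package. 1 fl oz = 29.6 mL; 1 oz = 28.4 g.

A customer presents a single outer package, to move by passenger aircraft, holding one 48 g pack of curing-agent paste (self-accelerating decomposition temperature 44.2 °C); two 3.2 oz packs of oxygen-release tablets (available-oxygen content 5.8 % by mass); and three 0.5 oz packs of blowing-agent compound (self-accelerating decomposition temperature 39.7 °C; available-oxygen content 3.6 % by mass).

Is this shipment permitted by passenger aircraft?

Yes

With self-accelerating decomposition temperature 44.2 °C (< 60 °C), the curing-agent paste falls in Category SR.
Oxygen-release tablets: available-oxygen content 5.8 % by mass ≥ 4.5 % by mass → Category OX (Oxidizer).
Self-accelerating decomposition temperature 39.7 °C meets the Category SR criterion (Self-Reactive), so the blowing-agent compound is Category SR.
Total Category SR: 48 g + (three 0.5 oz packs = 42.6 g) = 90.6 g.
90.6 g is within the passenger aircraft limit of 100 g for Category SR.
Category OX quantity: two 3.2 oz packs = 181.76 g.
That is within the Category OX passenger aircraft limit of 200 g.
The segregation rule (Category SR with Category CG) does not apply to Category SR with Category OX.
Every hazard category is within its passenger aircraft limit and no segregation rule is violated.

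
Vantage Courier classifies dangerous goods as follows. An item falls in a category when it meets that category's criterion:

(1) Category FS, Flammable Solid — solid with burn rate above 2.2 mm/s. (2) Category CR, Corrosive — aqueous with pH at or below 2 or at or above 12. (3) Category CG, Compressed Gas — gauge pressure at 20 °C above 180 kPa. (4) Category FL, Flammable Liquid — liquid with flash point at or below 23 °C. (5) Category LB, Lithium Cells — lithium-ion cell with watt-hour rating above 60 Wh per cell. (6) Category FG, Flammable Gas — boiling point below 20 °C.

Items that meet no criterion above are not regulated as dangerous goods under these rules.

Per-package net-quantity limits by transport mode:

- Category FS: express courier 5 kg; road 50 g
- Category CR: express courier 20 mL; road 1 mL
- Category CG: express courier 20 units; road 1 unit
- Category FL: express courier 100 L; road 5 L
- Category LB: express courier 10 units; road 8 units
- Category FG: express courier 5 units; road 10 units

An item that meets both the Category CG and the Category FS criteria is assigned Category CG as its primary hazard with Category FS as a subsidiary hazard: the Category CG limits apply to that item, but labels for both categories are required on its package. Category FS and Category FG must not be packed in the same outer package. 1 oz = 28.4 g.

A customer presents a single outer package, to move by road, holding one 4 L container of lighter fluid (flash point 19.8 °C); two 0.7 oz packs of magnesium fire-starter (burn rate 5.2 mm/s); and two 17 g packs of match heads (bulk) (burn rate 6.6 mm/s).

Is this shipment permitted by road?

No

The lighter fluid has flash point 19.8 °C, which is ≤ 23 °C, so it is Category FL (Flammable Liquid).
Burn rate 5.2 mm/s meets the Category FS criterion (Flammable Solid), so the magnesium fire-starter is Category FS.
Match heads (bulk): burn rate 6.6 mm/s > 2.2 mm/s → Category FS (Flammable Solid).
Total Category FS: (two 0.7 oz packs = 39.76 g) + (two 17 g packs = 34 g) = 73.76 g.
73.76 g > 50 g (road limit, Category FS) — over the limit.
Category FL quantity: 4 L.
4 L is within the road limit of 5 L for Category FL.
The segregation rule (Category FS with Category FG) does not apply to Category FS with Category FL.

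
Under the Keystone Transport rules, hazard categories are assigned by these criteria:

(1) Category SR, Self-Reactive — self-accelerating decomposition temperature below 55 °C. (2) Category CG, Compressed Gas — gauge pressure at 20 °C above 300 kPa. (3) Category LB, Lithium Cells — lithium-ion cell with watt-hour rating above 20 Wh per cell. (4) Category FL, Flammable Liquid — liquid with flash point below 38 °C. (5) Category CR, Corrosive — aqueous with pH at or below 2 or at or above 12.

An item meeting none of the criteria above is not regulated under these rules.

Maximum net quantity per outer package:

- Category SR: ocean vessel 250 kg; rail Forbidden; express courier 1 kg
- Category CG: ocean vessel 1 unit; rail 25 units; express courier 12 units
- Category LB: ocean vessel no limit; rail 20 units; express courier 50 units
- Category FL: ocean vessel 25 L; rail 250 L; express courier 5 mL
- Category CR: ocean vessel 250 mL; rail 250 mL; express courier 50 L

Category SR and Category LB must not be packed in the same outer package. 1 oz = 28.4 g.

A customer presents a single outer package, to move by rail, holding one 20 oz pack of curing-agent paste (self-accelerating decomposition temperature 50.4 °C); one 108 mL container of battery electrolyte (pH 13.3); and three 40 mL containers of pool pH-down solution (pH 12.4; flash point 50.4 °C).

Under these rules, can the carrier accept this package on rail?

No

Self-accelerating decomposition temperature 50.4 °C meets the Category SR criterion (Self-Reactive), so the curing-agent paste is Category SR.
pH 13.3 meets the Category CR criterion (Corrosive), so the battery electrolyte is Category CR.
The pool pH-down solution has pH 12.4, which is ≥ 12, so it is Category CR (Corrosive).
Category CR net quantity: 108 mL + (three 40 mL containers = 120 mL) = 228 mL.
228 mL ≤ 250 mL (rail limit, Category CR) — within limit.
Category SR quantity: one 20 oz pack = 568 g.
By rail, Category SR is Forbidden regardless of quantity.
The segregation rule (Category SR with Category LB) does not apply to Category CR with Category SR.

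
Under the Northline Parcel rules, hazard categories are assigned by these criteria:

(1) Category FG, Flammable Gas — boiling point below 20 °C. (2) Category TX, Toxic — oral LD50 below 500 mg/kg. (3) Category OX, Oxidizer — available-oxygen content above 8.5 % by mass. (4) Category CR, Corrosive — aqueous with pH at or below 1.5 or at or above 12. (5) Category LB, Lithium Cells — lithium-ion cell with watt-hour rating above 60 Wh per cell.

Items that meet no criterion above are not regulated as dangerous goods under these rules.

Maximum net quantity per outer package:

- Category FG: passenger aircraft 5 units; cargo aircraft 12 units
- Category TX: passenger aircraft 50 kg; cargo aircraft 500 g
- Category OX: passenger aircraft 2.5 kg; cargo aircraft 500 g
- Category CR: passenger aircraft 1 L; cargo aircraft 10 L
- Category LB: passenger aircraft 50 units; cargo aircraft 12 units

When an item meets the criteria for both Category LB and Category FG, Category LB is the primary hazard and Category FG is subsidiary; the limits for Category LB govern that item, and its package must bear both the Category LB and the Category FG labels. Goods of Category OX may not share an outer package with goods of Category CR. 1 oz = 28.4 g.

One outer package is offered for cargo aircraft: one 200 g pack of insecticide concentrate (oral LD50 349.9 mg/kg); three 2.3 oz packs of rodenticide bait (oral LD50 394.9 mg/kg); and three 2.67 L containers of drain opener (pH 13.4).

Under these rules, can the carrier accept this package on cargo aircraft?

Yes

With oral LD50 349.9 mg/kg (< 500 mg/kg), the insecticide concentrate falls in Category TX.
Oral LD50 394.9 mg/kg meets the Category TX criterion (Toxic), so the rodenticide bait is Category TX.
The drain opener has pH 13.4, which is ≥ 12, so it is Category CR (Corrosive).
Total Category TX: 200 g + (three 2.3 oz packs = 195.96 g) = 395.96 g.
395.96 g is within the cargo aircraft limit of 500 g for Category TX.
Category CR quantity: three 2.67 L containers = 8.01 L.
8.01 L is within the cargo aircraft limit of 10 L for Category CR.
The segregation rule (Category OX with Category CR) does not apply to Category TX with Category CR.
Every hazard category is within its cargo aircraft limit and no segregation rule is violated.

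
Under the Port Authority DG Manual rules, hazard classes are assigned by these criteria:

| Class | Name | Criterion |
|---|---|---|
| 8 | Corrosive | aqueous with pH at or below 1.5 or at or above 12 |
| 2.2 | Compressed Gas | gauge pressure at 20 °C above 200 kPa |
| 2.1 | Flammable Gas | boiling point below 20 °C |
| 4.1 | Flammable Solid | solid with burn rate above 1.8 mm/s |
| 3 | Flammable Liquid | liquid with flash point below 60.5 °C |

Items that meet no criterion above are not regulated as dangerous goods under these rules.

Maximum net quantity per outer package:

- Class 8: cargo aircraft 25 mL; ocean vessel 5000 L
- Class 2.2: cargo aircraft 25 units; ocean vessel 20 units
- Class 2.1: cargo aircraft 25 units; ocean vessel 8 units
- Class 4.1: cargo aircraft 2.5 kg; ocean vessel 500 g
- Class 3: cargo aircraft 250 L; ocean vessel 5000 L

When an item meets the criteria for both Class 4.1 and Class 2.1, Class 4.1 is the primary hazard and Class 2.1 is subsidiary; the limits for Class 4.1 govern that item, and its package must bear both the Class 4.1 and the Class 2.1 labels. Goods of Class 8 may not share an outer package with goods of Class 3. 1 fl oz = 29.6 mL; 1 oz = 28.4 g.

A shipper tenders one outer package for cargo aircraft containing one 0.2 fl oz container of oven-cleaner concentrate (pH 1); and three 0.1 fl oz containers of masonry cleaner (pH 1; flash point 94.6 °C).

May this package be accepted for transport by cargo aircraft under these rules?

The oven-cleaner concentrate has pH 1, which is ≤ 1.5, so it is Class 8 (Corrosive).
pH 1 meets the Class 8 criterion (Corrosive), so the masonry cleaner is Class 8.
Total Class 8: (one 0.2 fl oz container = 5.92 mL) + (three 0.1 fl oz containers = 8.88 mL) = 14.8 mL.
14.8 mL ≤ 25 mL (cargo aircraft limit, Class 8) — within limit.

Yes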